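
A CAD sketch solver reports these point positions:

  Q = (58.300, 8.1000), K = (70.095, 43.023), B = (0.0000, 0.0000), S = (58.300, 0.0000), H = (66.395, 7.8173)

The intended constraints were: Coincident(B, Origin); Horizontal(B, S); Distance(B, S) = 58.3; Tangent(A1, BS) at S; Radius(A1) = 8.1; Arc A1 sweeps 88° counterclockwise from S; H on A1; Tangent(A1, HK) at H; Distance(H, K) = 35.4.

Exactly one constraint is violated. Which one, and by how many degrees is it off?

Tangent(A1, HK) at H — off by 4.00°.

B = (0.00, 0.00) ✓; B.y = 0.00, S.y = 0.00 ✓; |BS| = 58.30 ✓; ∠(QS, SB) = 90.00° ✓; |QS| = 8.100 ✓; bearing(Q→H) − bearing(Q→S) = 88.00° ✓; |QH| = 8.100 ✓; ∠(QH, HK) = 94.00° ✗; |HK| = 35.40 ✓.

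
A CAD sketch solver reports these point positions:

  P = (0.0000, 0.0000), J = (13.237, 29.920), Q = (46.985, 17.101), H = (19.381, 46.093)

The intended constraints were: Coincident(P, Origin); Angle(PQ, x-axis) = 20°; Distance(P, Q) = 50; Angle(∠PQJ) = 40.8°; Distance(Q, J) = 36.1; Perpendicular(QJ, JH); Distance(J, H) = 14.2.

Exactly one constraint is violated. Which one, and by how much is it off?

Distance(J, H) = 14.2 — off by 3.10.

P = (0.00, 0.00) ✓; PQ at 20.00° ✓; |PQ| = 50.00 ✓; ∠PQJ = 40.80° ✓; |QJ| = 36.10 ✓; ∠(QJ, JH) = 90.00° ✓; |JH| = 17.30 ✗.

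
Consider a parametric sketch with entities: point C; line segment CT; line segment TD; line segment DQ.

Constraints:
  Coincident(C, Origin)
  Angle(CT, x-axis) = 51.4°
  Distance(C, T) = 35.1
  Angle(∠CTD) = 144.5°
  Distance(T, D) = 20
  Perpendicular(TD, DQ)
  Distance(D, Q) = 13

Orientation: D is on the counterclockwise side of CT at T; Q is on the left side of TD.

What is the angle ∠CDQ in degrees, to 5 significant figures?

67.237°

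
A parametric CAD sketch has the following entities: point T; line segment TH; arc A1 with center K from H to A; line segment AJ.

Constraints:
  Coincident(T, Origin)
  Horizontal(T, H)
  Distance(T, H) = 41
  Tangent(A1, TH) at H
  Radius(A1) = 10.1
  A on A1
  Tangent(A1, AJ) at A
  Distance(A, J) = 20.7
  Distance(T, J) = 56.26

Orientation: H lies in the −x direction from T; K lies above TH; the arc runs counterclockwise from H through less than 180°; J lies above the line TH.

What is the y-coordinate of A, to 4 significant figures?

16.34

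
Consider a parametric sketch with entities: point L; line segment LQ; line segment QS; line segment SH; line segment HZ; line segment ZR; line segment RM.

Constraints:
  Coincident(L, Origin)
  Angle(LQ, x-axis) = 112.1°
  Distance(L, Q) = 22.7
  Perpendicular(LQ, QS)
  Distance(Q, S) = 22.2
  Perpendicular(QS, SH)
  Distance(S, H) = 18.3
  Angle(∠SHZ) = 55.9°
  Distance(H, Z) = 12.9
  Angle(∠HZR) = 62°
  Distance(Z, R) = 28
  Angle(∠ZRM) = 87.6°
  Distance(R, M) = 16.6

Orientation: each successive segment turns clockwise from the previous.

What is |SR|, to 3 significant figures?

14.2

L is at the origin; LQ runs at 112.1° with length 22.7, so Q = (-8.54, 21.0). The perpendicularity gives QS at right angles to LQ, so QS runs at 22.1°; with |QS| = 22.2, S = (12.0, 29.4). QS is perpendicular to SH, so SH runs at -67.9°; with |SH| = 18.3, H = (18.9, 12.4). ∠SHZ = 55.9° gives HZ at 168° from the x-axis; with |HZ| = 12.9, Z = (6.30, 15.1). ∠HZR = 62.0° gives ZR at 50.0° from the x-axis; with |ZR| = 28.0, R = (24.3, 36.6). Then |SR| = |R − S| = 14.2.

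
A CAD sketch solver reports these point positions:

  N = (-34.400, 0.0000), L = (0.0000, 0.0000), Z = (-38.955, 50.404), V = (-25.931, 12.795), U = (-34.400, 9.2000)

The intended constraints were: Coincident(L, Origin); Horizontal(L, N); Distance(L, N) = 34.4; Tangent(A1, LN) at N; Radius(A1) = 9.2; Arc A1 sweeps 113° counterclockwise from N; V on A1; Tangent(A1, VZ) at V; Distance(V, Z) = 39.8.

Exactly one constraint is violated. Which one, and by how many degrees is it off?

Tangent(A1, VZ) at V — off by 3.90°.

L = (0.00, 0.00) ✓; L.y = 0.00, N.y = 0.00 ✓; |LN| = 34.40 ✓; ∠(UN, NL) = 90.00° ✓; |UN| = 9.200 ✓; bearing(U→V) − bearing(U→N) = 113.0° ✓; |UV| = 9.200 ✓; ∠(UV, VZ) = 93.90° ✗; |VZ| = 39.80 ✓.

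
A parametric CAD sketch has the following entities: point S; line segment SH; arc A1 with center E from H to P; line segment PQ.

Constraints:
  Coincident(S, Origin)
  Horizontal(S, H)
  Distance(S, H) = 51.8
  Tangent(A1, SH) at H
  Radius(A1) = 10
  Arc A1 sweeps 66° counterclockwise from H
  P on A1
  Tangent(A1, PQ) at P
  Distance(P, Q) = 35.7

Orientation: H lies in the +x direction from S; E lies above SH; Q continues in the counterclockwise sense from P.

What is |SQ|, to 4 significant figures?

84.73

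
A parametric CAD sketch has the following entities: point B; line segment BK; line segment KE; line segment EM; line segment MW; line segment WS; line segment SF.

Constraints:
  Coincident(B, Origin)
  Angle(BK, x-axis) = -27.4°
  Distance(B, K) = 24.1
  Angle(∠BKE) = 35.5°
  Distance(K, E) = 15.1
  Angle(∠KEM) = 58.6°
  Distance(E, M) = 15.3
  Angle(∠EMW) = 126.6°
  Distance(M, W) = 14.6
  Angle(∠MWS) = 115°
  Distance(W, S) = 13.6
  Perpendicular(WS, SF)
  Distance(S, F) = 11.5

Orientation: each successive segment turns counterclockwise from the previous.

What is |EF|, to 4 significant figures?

19.67

∠MWS = 115.0° gives WS at -3.100° from the x-axis; with |WS| = 13.6, S = (25.55, -24.98). The perpendicularity gives SF at right angles to WS, so SF runs at 86.90°; with |SF| = 11.5, F = (26.17, -13.49). Then |EF| = |F − E| = 19.67.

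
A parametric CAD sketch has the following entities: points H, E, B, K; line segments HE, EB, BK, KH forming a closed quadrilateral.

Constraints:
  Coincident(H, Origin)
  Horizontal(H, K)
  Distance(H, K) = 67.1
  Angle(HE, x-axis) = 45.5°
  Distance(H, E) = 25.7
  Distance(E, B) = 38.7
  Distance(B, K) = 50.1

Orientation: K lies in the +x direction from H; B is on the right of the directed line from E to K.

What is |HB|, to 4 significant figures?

29.35

Checks: |EB| = 38.70 ✓; |BK| = 50.10 ✓.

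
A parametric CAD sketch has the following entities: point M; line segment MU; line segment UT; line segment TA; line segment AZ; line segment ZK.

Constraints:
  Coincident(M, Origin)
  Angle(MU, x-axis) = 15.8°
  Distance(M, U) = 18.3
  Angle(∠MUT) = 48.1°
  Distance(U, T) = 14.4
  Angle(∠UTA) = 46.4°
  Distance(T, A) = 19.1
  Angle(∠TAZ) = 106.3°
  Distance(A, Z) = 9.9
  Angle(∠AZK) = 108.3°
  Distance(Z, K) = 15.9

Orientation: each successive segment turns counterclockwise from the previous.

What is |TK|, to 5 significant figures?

20.510

M is at the origin; MU runs at 15.8° with length 18.3, so U = (17.609, 4.9827). ∠MUT = 48.1° gives UT at 147.70° from the x-axis; with |UT| = 14.4, T = (5.4368, 12.677). ∠UTA = 46.4° gives TA at -78.700° from the x-axis; with |TA| = 19.1, A = (9.1794, -6.0523). ∠TAZ = 106.3° gives AZ at -5.0000° from the x-axis; with |AZ| = 9.9, Z = (19.042, -6.9152). ∠AZK = 108.3° gives ZK at 66.700° from the x-axis; with |ZK| = 15.9, K = (25.331, 7.6881). Then |TK| = |K − T| = 20.510.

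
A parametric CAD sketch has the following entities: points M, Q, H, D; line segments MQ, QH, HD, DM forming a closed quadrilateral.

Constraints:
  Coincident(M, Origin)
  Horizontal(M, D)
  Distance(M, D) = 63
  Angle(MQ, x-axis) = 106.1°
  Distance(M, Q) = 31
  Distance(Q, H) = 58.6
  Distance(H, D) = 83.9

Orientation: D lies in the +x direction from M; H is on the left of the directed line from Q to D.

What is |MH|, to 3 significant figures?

80.8

Checks: M.y = 0.00, D.y = 0.00 ✓; |QH| = 58.60 ✓; |HD| = 83.90 ✓.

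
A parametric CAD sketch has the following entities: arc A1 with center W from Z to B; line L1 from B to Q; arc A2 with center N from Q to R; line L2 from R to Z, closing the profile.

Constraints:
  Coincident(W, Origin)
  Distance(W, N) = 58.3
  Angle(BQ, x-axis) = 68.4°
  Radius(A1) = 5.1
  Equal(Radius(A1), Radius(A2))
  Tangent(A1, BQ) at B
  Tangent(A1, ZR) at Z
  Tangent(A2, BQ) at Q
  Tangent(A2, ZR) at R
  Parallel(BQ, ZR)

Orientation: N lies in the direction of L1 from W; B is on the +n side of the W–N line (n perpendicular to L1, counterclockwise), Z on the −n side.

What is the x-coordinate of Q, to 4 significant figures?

16.72

The slot axis is L1's direction at 68.4°, so u = (cos 68.4°, sin 68.4°) = (0.3681, 0.9298) and n = (−sin 68.4°, cos 68.4°) = (-0.9298, 0.3681). W is at the origin and N lies 58.3 along u from W, so N = 58.3·u = (21.46, 54.21). Tangency of A1 to both parallel lines with radius 5.1 puts B and Z at W ± 5.1·n: B = (-4.742, 1.877), Z = (4.742, -1.877). Equal radii place Q and R the same way about N: Q = N + 5.1·n = (16.72, 56.08), R = N − 5.1·n = (26.20, 52.33). So Q.x = 16.72.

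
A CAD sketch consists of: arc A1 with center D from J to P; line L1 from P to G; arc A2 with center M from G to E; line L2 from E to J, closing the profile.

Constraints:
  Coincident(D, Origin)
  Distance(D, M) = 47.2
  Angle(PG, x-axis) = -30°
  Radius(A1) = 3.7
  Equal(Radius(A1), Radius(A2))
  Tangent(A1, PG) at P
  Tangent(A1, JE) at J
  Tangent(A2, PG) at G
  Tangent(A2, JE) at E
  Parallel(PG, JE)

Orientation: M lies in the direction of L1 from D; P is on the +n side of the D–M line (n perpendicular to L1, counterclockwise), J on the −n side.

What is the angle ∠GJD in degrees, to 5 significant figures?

81.090°

The slot axis is L1's direction at -30.0°, so u = (cos -30.0°, sin -30.0°) = (0.86603, -0.50000) and n = (−sin -30.0°, cos -30.0°) = (0.50000, 0.86603). D is at the origin and M lies 47.2 along u from D, so M = 47.2·u = (40.876, -23.600). Tangency of A1 to both parallel lines with radius 3.7 puts P and J at D ± 3.7·n: P = (1.8500, 3.2043), J = (-1.8500, -3.2043). Equal radii place G and E the same way about M: G = M + 3.7·n = (42.726, -20.396), E = M − 3.7·n = (39.026, -26.804). Then cos ∠GJD = JG·JD / (|JG||JD|), giving 81.090°.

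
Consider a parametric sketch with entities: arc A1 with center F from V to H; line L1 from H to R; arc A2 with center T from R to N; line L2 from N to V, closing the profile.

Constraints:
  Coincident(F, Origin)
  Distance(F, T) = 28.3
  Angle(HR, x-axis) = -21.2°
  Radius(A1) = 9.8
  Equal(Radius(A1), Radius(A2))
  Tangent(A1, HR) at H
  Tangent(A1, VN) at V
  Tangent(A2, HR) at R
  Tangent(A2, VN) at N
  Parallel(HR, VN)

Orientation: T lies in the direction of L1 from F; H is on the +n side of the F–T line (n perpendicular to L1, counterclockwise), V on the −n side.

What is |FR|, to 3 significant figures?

29.9

Tangency of A1 to both parallel lines with radius 9.8 puts H and V at F ± 9.8·n: H = (3.54, 9.14), V = (-3.54, -9.14). Equal radii place R and N the same way about T: R = T + 9.8·n = (29.9, -1.10), N = T − 9.8·n = (22.8, -19.4). Then |FR| = |R − F| = 29.9.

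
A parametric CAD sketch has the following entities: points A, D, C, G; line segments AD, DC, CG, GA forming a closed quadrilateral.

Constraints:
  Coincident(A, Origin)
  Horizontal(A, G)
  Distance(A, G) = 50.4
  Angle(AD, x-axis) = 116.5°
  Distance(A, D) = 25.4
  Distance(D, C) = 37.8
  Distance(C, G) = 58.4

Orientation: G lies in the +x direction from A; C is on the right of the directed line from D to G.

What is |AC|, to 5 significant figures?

15.929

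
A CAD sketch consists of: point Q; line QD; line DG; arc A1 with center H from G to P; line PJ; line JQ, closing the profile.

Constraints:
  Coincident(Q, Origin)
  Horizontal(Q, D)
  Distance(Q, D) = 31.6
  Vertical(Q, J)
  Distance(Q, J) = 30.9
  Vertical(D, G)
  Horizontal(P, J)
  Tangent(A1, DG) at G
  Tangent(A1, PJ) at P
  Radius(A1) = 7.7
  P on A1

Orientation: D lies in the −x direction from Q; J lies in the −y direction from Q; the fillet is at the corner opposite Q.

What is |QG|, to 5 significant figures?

39.202

The virtual corner opposite Q is at (-31.600, -30.900). A1 meets DG tangentially, so HG is at right angles to DG and since A1 is tangent to PJ there, HP ⟂ PJ, with radius 7.7, so the center H sits 7.7 in from both sides at H = (-23.900, -23.200). That places the tangent points at G = (-31.600, -23.200) on DG and P = (-23.900, -30.900) on PJ. Then |QG| = |G − Q| = 39.202.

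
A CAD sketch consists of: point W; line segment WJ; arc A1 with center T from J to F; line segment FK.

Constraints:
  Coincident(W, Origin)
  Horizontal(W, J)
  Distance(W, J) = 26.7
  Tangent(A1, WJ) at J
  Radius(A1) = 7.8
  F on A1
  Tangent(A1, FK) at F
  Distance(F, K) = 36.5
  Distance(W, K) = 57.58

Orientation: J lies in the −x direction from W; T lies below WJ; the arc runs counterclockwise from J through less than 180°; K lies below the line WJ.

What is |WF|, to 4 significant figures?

35.19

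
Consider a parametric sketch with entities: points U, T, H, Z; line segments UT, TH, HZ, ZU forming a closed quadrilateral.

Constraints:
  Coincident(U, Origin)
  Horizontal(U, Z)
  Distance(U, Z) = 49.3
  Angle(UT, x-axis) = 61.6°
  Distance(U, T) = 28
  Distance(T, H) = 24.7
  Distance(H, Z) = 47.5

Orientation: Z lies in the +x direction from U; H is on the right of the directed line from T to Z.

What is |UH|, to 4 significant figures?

3.321

Checks: U.y = 0.00, Z.y = 0.00 ✓; |TH| = 24.70 ✓; |HZ| = 47.50 ✓.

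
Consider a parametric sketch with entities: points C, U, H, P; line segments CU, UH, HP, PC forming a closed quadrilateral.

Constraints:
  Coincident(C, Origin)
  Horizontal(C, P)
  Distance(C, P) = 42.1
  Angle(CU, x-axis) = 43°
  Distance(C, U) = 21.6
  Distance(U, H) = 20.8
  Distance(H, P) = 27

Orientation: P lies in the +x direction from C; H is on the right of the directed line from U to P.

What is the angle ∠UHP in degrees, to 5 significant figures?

76.993°

Checks: C.y = 0.00, P.y = 0.00 ✓; |UH| = 20.80 ✓; |HP| = 27.00 ✓.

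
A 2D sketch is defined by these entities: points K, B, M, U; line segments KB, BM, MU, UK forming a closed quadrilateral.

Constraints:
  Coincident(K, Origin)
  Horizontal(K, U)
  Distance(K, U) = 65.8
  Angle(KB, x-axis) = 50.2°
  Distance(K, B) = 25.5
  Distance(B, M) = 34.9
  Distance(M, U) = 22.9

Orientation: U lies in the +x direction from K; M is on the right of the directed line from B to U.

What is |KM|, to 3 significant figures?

43.2

Checks: |BM| = 34.90 ✓; |MU| = 22.90 ✓.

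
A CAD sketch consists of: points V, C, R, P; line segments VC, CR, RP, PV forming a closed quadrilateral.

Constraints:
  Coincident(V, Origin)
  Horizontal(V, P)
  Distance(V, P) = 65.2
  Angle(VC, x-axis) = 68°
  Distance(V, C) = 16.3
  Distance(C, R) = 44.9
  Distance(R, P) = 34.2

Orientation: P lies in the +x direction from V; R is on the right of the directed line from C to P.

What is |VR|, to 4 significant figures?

40.54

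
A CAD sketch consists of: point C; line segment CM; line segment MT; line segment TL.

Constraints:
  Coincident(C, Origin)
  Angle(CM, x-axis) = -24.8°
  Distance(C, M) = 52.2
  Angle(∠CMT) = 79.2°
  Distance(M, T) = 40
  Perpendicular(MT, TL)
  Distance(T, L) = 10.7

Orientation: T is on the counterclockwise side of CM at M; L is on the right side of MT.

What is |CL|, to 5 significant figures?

68.950

C is at the origin; CM runs at -24.8° with length 52.2, so M = 52.2·(cos -24.8°, sin -24.8°) = (47.386, -21.895). ∠CMT = 79.2°, so MT runs at -24.8° + (180° − 79.2°) = 76.000° from the x-axis; with |MT| = 40.0, T = M + 40.0·(cos 76.000°, sin 76.000°) = (57.063, 16.916). MT is perpendicular to TL; with |TL| = 10.7 on the right of MT, L = T + 10.7·(0.97030, -0.24192) = (67.445, 14.328). Then |CL| = |L − C| = 68.950.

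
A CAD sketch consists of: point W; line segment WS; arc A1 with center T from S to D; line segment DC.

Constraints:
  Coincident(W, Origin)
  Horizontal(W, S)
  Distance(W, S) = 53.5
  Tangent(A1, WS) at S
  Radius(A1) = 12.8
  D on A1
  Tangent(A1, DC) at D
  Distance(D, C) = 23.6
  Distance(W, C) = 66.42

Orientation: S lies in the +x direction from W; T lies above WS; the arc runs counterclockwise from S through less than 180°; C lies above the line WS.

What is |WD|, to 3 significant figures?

67.4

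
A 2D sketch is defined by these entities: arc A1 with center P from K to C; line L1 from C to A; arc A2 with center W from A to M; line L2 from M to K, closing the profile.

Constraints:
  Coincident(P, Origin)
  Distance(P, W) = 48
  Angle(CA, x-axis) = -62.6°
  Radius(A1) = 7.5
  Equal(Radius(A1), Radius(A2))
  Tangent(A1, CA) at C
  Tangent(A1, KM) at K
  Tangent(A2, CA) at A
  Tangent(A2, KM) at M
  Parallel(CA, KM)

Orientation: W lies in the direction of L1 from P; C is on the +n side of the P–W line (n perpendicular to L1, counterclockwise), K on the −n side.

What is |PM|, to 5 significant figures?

48.582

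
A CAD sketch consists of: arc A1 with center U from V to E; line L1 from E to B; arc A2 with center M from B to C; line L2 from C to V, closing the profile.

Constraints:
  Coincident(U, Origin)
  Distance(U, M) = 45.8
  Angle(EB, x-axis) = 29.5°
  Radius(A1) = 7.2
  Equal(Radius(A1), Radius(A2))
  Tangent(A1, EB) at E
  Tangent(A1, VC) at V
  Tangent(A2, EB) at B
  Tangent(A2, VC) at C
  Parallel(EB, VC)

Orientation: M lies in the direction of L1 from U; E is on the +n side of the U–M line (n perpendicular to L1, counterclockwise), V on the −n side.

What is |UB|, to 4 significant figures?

46.36

The slot axis is L1's direction at 29.5°, so u = (cos 29.5°, sin 29.5°) = (0.8704, 0.4924) and n = (−sin 29.5°, cos 29.5°) = (-0.4924, 0.8704). U is at the origin and M lies 45.8 along u from U, so M = 45.8·u = (39.86, 22.55). Tangency of A1 to both parallel lines with radius 7.2 puts E and V at U ± 7.2·n: E = (-3.545, 6.267), V = (3.545, -6.267). Equal radii place B and C the same way about M: B = M + 7.2·n = (36.32, 28.82), C = M − 7.2·n = (43.41, 16.29). Then |UB| = |B − U| = 46.36.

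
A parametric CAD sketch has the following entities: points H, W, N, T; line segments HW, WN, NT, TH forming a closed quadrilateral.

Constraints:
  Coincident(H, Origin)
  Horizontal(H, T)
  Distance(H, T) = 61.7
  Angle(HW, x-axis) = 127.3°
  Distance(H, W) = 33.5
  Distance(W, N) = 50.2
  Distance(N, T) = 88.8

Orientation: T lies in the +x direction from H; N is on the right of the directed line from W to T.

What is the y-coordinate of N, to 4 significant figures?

-23.42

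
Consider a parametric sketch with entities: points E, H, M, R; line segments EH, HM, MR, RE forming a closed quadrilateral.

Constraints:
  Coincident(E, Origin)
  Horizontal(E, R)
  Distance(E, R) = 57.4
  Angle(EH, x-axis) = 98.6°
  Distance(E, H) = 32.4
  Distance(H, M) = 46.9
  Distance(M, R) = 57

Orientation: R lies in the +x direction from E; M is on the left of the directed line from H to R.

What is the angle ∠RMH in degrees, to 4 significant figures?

84.12°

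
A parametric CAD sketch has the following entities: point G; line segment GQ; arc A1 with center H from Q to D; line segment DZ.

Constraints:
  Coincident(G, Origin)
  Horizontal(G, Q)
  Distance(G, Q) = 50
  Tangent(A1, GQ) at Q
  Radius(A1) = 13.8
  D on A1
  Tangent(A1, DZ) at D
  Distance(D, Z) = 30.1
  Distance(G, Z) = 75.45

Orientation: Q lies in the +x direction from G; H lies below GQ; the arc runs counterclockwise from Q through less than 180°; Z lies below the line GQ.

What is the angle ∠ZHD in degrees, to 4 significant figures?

65.37°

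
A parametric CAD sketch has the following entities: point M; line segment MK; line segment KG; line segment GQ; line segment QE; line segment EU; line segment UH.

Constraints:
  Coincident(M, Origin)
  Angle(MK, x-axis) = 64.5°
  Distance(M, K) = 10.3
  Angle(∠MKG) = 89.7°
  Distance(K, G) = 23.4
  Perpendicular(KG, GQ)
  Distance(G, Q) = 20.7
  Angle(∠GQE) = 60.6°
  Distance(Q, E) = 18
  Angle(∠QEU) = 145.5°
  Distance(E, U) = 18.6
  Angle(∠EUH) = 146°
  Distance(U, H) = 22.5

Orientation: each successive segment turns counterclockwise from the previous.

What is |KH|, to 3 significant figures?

27.3

M is at the origin; MK runs at 64.5° with length 10.3, so K = (4.43, 9.30). ∠MKG = 89.7° gives KG at 155° from the x-axis; with |KG| = 23.4, G = (-16.7, 19.3). KG is perpendicular to GQ, so GQ runs at -115°; with |GQ| = 20.7, Q = (-25.6, 0.530). ∠GQE = 60.6° gives QE at 4.20° from the x-axis; with |QE| = 18.0, E = (-7.60, 1.85). ∠QEU = 145.5° gives EU at 38.7° from the x-axis; with |EU| = 18.6, U = (6.92, 13.5). ∠EUH = 146.0° gives UH at 72.7° from the x-axis; with |UH| = 22.5, H = (13.6, 35.0). Then |KH| = |H − K| = 27.3.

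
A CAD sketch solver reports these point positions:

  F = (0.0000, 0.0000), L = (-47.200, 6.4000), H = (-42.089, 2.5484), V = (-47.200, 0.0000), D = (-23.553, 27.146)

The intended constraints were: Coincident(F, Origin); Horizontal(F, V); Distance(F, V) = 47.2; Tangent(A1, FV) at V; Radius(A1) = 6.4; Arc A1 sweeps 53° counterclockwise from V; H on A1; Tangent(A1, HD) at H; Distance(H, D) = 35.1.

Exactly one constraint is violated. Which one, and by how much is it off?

Distance(H, D) = 35.1 — off by 4.30.

F = (0.00, 0.00) ✓; F.y = 0.00, V.y = 0.00 ✓; |FV| = 47.20 ✓; ∠(LV, VF) = 90.00° ✓; |LV| = 6.400 ✓; bearing(L→H) − bearing(L→V) = 53.00° ✓; |LH| = 6.400 ✓; ∠(LH, HD) = 90.00° ✓; |HD| = 30.80 ✗.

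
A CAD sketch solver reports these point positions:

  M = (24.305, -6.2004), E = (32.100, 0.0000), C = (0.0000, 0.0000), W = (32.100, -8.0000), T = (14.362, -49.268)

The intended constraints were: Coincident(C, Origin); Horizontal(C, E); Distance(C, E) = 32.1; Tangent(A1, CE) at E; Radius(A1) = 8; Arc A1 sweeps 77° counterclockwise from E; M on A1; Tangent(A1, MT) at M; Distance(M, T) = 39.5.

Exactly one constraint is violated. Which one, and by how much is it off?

Distance(M, T) = 39.5 — off by 4.70.

C = (0.00, 0.00) ✓; C.y = 0.00, E.y = 0.00 ✓; |CE| = 32.10 ✓; ∠(WE, EC) = 90.00° ✓; |WE| = 8.000 ✓; bearing(W→M) − bearing(W→E) = 77.00° ✓; |WM| = 8.000 ✓; ∠(WM, MT) = 90.00° ✓; |MT| = 44.20 ✗.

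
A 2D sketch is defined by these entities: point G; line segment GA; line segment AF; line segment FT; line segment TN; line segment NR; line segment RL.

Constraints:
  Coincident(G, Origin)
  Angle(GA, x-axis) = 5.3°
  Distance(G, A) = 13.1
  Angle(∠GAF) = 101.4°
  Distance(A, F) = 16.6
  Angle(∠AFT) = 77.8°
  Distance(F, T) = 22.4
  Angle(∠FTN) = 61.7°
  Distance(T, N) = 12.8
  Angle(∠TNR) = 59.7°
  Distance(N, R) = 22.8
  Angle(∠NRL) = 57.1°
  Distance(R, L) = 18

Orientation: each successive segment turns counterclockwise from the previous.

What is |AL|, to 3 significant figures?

30.5

G is at the origin; GA runs at 5.3° with length 13.1, so A = (13.0, 1.21). ∠GAF = 101.4° gives AF at 83.9° from the x-axis; with |AF| = 16.6, F = (14.8, 17.7). ∠AFT = 77.8° gives FT at -174° from the x-axis; with |FT| = 22.4, T = (-7.47, 15.3). ∠FTN = 61.7° gives TN at -55.6° from the x-axis; with |TN| = 12.8, N = (-0.234, 4.77). ∠TNR = 59.7° gives NR at 64.7° from the x-axis; with |NR| = 22.8, R = (9.51, 25.4). ∠NRL = 57.1° gives RL at -172° from the x-axis; with |RL| = 18.0, L = (-8.33, 23.0). Then |AL| = |L − A| = 30.5.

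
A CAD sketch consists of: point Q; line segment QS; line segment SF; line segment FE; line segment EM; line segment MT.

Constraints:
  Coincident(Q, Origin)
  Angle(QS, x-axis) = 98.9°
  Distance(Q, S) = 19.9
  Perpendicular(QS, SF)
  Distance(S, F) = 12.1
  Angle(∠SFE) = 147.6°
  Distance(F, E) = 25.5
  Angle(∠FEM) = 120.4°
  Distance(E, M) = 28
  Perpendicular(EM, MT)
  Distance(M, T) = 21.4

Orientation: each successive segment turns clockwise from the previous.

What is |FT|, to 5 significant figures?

40.908

Q is at the origin; QS runs at 98.9° with length 19.9, so S = (-3.0787, 19.660). QS is perpendicular to SF, so SF runs at 8.9000°; with |SF| = 12.1, F = (8.8756, 21.532). ∠SFE = 147.6° gives FE at -23.500° from the x-axis; with |FE| = 25.5, E = (32.261, 11.364). ∠FEM = 120.4° gives EM at -83.100° from the x-axis; with |EM| = 28.0, M = (35.624, -16.433). EM ⟂ MT, so MT runs at -173.10°; with |MT| = 21.4, T = (14.379, -19.004). Then |FT| = |T − F| = 40.908.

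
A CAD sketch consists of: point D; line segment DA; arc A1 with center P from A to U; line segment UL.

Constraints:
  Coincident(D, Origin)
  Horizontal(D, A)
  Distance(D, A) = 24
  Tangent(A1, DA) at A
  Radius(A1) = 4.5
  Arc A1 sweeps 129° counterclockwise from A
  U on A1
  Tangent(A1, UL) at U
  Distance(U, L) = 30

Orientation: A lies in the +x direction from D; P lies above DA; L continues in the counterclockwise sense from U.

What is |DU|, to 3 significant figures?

28.5

D is at the origin; DA is horizontal with |DA| = 24.0 and A on the +x side, so A = (24.0, 0.00). Tangency of A1 to DA means the radius PA is perpendicular to DA, so P = A + (0, 4.5) = (24.0, 4.50). On A1, A sits at bearing -90° from P; a 129° counterclockwise sweep puts U at bearing 39°, so U = P + 4.5·(cos 39°, sin 39°) = (27.5, 7.33). Then |DU| = |U − D| = 28.5.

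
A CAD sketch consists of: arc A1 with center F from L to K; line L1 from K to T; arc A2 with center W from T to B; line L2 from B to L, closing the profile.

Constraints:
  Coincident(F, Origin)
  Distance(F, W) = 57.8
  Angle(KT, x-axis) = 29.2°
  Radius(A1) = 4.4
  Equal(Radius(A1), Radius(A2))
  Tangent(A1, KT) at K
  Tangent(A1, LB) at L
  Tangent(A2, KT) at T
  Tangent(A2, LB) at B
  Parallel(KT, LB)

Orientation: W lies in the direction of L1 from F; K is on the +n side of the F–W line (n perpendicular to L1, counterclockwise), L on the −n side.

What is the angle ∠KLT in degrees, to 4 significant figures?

81.34°

The slot axis is L1's direction at 29.2°, so u = (cos 29.2°, sin 29.2°) = (0.8729, 0.4879) and n = (−sin 29.2°, cos 29.2°) = (-0.4879, 0.8729). F is at the origin and W lies 57.8 along u from F, so W = 57.8·u = (50.45, 28.20). Tangency of A1 to both parallel lines with radius 4.4 puts K and L at F ± 4.4·n: K = (-2.147, 3.841), L = (2.147, -3.841). Equal radii place T and B the same way about W: T = W + 4.4·n = (48.31, 32.04), B = W − 4.4·n = (52.60, 24.36). Then cos ∠KLT = LK·LT / (|LK||LT|), giving 81.34°.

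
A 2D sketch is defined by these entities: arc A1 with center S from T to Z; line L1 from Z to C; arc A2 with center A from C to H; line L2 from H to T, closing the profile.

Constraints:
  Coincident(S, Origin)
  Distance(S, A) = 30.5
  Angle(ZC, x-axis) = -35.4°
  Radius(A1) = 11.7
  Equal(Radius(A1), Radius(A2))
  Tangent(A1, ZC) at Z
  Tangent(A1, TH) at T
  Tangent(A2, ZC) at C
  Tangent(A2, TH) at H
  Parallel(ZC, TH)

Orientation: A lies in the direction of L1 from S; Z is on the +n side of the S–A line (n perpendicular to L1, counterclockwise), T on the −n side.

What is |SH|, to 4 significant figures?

32.67

The slot axis is L1's direction at -35.4°, so u = (cos -35.4°, sin -35.4°) = (0.8151, -0.5793) and n = (−sin -35.4°, cos -35.4°) = (0.5793, 0.8151). S is at the origin and A lies 30.5 along u from S, so A = 30.5·u = (24.86, -17.67). Tangency of A1 to both parallel lines with radius 11.7 puts Z and T at S ± 11.7·n: Z = (6.778, 9.537), T = (-6.778, -9.537). Equal radii place C and H the same way about A: C = A + 11.7·n = (31.64, -8.131), H = A − 11.7·n = (18.08, -27.21). Then |SH| = |H − S| = 32.67.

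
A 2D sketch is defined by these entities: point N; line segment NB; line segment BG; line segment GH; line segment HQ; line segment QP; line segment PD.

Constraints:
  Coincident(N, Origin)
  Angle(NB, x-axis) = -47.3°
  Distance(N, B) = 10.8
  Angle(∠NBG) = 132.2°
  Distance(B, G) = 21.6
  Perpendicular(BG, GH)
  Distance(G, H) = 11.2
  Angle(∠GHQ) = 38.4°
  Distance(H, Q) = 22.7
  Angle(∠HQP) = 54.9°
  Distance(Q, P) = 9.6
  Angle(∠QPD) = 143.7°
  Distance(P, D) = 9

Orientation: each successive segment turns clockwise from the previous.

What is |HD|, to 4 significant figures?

13.78

∠HQP = 54.9° gives QP at -91.80° from the x-axis; with |QP| = 9.6, P = (12.92, -25.59). ∠QPD = 143.7° gives PD at -128.1° from the x-axis; with |PD| = 9.0, D = (7.366, -32.67). Then |HD| = |D − H| = 13.78.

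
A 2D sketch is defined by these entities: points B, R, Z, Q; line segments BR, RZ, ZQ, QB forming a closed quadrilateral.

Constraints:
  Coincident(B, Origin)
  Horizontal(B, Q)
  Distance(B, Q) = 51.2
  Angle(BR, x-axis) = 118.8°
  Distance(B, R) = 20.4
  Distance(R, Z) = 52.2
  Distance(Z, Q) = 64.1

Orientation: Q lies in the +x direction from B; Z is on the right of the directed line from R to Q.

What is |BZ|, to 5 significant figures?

34.052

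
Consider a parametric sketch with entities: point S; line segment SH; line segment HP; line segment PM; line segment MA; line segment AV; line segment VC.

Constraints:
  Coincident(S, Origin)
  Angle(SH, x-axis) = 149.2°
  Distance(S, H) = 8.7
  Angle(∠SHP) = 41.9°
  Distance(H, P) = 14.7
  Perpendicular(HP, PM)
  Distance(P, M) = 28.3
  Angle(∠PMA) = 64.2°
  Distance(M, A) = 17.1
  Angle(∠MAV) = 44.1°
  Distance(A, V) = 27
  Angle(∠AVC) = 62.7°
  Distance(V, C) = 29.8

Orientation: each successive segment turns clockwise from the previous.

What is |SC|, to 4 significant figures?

38.56

S is at the origin; SH runs at 149.2° with length 8.7, so H = (-7.473, 4.455). ∠SHP = 41.9° gives HP at 11.10° from the x-axis; with |HP| = 14.7, P = (6.952, 7.285). HP is perpendicular to PM, so PM runs at -78.90°; with |PM| = 28.3, M = (12.40, -20.49). ∠PMA = 64.2° gives MA at 165.3° from the x-axis; with |MA| = 17.1, A = (-4.140, -16.15). ∠MAV = 44.1° gives AV at 29.40° from the x-axis; with |AV| = 27.0, V = (19.38, -2.892). ∠AVC = 62.7° gives VC at -87.90° from the x-axis; with |VC| = 29.8, C = (20.47, -32.67). Then |SC| = |C − S| = 38.56.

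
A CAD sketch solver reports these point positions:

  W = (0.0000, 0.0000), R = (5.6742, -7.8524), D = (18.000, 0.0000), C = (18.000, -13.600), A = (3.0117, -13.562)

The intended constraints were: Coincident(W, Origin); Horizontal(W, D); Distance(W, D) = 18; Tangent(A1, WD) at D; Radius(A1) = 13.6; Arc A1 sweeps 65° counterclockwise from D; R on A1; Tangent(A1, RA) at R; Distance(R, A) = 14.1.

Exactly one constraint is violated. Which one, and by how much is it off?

Distance(R, A) = 14.1 — off by 7.80.

W = (0.00, 0.00) ✓; W.y = 0.00, D.y = 0.00 ✓; |WD| = 18.00 ✓; ∠(CD, DW) = 90.00° ✓; |CD| = 13.60 ✓; bearing(C→R) − bearing(C→D) = 65.00° ✓; |CR| = 13.60 ✓; ∠(CR, RA) = 90.00° ✓; |RA| = 6.300 ✗.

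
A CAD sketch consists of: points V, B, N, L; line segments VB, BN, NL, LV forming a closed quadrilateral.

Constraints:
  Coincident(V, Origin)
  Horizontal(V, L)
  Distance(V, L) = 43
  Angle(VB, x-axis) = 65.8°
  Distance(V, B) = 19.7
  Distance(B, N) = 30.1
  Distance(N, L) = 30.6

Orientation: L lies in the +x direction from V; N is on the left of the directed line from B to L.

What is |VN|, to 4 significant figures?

46.52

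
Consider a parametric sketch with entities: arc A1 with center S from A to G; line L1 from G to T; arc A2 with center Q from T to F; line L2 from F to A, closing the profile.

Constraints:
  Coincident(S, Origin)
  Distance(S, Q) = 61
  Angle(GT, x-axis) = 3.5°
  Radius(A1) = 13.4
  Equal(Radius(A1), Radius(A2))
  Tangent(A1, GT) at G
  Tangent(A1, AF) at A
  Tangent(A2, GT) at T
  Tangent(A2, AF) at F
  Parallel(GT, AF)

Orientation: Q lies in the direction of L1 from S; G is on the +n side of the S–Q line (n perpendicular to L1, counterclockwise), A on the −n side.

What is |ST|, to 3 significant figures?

62.5

Tangency of A1 to both parallel lines with radius 13.4 puts G and A at S ± 13.4·n: G = (-0.818, 13.4), A = (0.818, -13.4). Equal radii place T and F the same way about Q: T = Q + 13.4·n = (60.1, 17.1), F = Q − 13.4·n = (61.7, -9.65). Then |ST| = |T − S| = 62.5.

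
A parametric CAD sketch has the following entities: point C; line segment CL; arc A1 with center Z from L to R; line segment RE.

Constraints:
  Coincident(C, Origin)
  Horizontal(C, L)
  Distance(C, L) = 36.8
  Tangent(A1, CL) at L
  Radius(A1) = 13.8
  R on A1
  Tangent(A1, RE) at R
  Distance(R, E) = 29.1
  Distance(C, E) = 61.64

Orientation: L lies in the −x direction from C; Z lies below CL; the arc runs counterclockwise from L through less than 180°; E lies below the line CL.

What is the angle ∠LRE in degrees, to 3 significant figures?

126°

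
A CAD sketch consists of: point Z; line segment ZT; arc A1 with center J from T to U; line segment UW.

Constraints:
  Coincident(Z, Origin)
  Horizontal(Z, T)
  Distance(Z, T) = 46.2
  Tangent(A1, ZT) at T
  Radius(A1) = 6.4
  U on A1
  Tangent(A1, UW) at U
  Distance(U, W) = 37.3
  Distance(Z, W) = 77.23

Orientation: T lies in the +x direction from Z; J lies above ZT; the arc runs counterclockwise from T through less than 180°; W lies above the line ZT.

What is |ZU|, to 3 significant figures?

52.2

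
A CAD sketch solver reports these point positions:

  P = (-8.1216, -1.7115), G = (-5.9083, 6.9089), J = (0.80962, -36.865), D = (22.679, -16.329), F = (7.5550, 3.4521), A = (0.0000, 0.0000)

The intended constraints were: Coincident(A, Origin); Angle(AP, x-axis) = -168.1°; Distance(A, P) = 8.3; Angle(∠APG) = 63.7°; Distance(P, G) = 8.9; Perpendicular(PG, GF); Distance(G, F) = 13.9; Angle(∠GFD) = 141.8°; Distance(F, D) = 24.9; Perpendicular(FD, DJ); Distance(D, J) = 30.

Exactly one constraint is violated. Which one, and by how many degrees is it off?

Perpendicular(FD, DJ) — off by 5.80°.

A = (0.00, 0.00) ✓; AP at -168.1° ✓; |AP| = 8.300 ✓; ∠APG = 63.70° ✓; |PG| = 8.900 ✓; ∠(PG, GF) = 90.00° ✓; |GF| = 13.90 ✓; ∠GFD = 141.8° ✓; |FD| = 24.90 ✓; ∠(FD, DJ) = 84.20° ✗; |DJ| = 30.00 ✓.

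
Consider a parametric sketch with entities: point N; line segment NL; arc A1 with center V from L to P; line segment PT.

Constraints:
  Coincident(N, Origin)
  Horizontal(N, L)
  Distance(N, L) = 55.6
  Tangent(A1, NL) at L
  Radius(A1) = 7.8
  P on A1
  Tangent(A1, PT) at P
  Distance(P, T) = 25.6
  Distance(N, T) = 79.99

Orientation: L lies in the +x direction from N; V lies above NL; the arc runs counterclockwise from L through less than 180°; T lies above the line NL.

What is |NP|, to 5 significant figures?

62.290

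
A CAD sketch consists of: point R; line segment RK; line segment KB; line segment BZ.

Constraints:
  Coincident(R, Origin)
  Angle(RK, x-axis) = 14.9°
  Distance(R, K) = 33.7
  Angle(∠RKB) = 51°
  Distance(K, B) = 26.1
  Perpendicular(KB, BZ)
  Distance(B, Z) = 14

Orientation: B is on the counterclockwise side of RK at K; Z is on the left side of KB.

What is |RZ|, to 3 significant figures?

13.1

R is at the origin; RK runs at 14.9° with length 33.7, so K = 33.7·(cos 14.9°, sin 14.9°) = (32.6, 8.67). ∠RKB = 51.0°, so KB runs at 14.9° + (180° − 51.0°) = 144° from the x-axis; with |KB| = 26.1, B = K + 26.1·(cos 144°, sin 144°) = (11.5, 24.0). KB is perpendicular to BZ; with |BZ| = 14.0 on the left of KB, Z = B + 14.0·(-0.589, -0.808) = (3.23, 12.7). Then |RZ| = |Z − R| = 13.1.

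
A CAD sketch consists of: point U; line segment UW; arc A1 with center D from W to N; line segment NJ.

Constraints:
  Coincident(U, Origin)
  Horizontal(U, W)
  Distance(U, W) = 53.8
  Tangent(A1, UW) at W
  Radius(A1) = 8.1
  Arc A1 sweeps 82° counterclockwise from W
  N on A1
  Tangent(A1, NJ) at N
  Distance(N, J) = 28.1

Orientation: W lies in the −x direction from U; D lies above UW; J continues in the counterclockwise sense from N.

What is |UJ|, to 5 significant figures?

54.442

U is at the origin; U and W share the same y with |UW| = 53.8 and W on the −x side, so W = (-53.800, 0.0000). Tangency of A1 to UW means the radius DW is perpendicular to UW, so D = W + (0, 8.1) = (-53.800, 8.1000). On A1, W sits at bearing -90° from D; an 82° counterclockwise sweep puts N at bearing -8°, so N = D + 8.1·(cos -8°, sin -8°) = (-45.779, 6.9727). The tangent condition forces DN to be normal to NJ, so NJ runs along (−sin -8°, cos -8°); with |NJ| = 28.1, J = (-41.868, 34.799). Then |UJ| = |J − U| = 54.442.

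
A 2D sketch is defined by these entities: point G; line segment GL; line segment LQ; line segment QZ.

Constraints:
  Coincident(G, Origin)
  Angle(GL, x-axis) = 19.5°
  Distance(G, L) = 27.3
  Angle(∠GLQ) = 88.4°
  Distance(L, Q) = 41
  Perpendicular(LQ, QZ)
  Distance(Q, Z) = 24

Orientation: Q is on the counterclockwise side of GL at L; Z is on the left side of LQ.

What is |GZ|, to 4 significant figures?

40.37

∠GLQ = 88.4°, so LQ runs at 19.5° + (180° − 88.4°) = 111.1° from the x-axis; with |LQ| = 41.0, Q = L + 41.0·(cos 111.1°, sin 111.1°) = (10.97, 47.36). LQ is perpendicular to QZ; with |QZ| = 24.0 on the left of LQ, Z = Q + 24.0·(-0.9330, -0.3600) = (-11.42, 38.72). Then |GZ| = |Z − G| = 40.37.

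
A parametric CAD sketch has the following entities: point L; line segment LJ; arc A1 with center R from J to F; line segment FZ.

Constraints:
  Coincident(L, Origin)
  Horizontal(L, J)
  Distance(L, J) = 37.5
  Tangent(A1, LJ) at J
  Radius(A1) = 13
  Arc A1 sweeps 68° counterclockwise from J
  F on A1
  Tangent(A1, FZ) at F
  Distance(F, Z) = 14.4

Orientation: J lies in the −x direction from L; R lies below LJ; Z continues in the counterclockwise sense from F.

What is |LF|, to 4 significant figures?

50.22

The tangent condition forces RJ to be normal to LJ, so R = J + (0, -13) = (-37.50, -13.00). On A1, J sits at bearing 90° from R; a 68° counterclockwise sweep puts F at bearing 158°, so F = R + 13.0·(cos 158°, sin 158°) = (-49.55, -8.130). Then |LF| = |F − L| = 50.22.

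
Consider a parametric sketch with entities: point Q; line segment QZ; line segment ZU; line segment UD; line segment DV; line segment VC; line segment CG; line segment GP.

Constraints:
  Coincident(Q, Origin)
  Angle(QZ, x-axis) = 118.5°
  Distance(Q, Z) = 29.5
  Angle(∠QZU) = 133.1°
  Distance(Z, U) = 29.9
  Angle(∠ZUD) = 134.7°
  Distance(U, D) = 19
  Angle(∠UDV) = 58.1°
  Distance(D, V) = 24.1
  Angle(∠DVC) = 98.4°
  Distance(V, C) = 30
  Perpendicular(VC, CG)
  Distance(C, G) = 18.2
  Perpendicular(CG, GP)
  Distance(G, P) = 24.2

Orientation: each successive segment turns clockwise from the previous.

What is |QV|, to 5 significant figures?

40.011

Q is at the origin; QZ runs at 118.5° with length 29.5, so Z = (-14.076, 25.925). ∠QZU = 133.1° gives ZU at 71.600° from the x-axis; with |ZU| = 29.9, U = (-4.6383, 54.296). ∠ZUD = 134.7° gives UD at 26.300° from the x-axis; with |UD| = 19.0, D = (12.395, 62.715). ∠UDV = 58.1° gives DV at -95.600° from the x-axis; with |DV| = 24.1, V = (10.043, 38.730). Then |QV| = |V − Q| = 40.011.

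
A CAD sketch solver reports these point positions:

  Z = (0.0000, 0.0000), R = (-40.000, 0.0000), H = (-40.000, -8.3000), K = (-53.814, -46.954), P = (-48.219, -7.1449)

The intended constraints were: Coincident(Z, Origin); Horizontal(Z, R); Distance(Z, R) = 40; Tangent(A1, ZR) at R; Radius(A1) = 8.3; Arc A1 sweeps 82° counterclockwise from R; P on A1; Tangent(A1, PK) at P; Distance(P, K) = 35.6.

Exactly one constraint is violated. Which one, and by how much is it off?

Distance(P, K) = 35.6 — off by 4.60.

Z = (0.00, 0.00) ✓; Z.y = 0.00, R.y = 0.00 ✓; |ZR| = 40.00 ✓; ∠(HR, RZ) = 90.00° ✓; |HR| = 8.300 ✓; bearing(H→P) − bearing(H→R) = 82.00° ✓; |HP| = 8.300 ✓; ∠(HP, PK) = 90.00° ✓; |PK| = 40.20 ✗.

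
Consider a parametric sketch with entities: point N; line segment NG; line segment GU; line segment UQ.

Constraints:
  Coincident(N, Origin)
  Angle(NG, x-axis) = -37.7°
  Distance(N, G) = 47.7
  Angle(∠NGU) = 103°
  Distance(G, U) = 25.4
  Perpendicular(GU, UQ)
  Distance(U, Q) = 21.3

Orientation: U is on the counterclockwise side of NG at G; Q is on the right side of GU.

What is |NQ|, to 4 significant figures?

76.81

N is at the origin; NG runs at -37.7° with length 47.7, so G = 47.7·(cos -37.7°, sin -37.7°) = (37.74, -29.17). ∠NGU = 103.0°, so GU runs at -37.7° + (180° − 103.0°) = 39.30° from the x-axis; with |GU| = 25.4, U = G + 25.4·(cos 39.30°, sin 39.30°) = (57.40, -13.08). GU is perpendicular to UQ; with |UQ| = 21.3 on the right of GU, Q = U + 21.3·(0.6334, -0.7738) = (70.89, -29.56). Then |NQ| = |Q − N| = 76.81.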